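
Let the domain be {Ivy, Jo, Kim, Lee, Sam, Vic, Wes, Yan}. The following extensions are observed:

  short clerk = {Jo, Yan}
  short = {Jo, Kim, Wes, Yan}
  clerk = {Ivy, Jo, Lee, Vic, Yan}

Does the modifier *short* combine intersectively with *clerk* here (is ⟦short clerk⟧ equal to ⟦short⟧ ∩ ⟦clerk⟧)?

⟦short⟧ ∩ ⟦clerk⟧ = {Jo, Kim, Wes, Yan} ∩ {Ivy, Jo, Lee, Vic, Yan} = {Jo, Yan}
Observed ⟦short clerk⟧ = {Jo, Yan}.
These coincide, so the modifier is intersective here.

yes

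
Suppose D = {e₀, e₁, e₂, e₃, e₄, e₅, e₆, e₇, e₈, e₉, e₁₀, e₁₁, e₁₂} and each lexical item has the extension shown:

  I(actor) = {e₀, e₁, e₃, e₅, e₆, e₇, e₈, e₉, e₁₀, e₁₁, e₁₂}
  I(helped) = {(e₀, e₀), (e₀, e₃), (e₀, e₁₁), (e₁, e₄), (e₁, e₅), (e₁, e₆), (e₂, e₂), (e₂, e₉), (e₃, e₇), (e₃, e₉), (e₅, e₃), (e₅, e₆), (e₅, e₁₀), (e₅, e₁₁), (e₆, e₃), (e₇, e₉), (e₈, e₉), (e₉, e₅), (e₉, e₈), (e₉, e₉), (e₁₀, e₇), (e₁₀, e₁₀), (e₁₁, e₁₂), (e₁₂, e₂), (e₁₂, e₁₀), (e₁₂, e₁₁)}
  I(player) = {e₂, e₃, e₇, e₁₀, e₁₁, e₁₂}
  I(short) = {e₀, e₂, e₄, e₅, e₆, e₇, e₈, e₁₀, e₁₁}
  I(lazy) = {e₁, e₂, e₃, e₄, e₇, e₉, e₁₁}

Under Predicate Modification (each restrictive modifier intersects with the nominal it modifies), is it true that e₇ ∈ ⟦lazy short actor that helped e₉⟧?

yes

⟦that helped e₉⟧ = {x : ⟨x, e₉⟩ ∈ ⟦helped⟧} = {e₂, e₃, e₇, e₈, e₉}
⟦actor⟧ = {e₀, e₁, e₃, e₅, e₆, e₇, e₈, e₉, e₁₀, e₁₁, e₁₂}
… ∩ ⟦that helped e₉⟧ = {e₀, e₁, e₃, e₅, e₆, e₇, e₈, e₉, e₁₀, e₁₁, e₁₂} ∩ {e₂, e₃, e₇, e₈, e₉} = {e₃, e₇, e₈, e₉}
… ∩ ⟦lazy⟧ = {e₃, e₇, e₈, e₉} ∩ {e₁, e₂, e₃, e₄, e₇, e₉, e₁₁} = {e₃, e₇, e₉}
… ∩ ⟦short⟧ = {e₃, e₇, e₉} ∩ {e₀, e₂, e₄, e₅, e₆, e₇, e₈, e₁₀, e₁₁} = {e₇}
⟦lazy short actor that helped e₉⟧ = {e₇}; e₇ ∈ this set.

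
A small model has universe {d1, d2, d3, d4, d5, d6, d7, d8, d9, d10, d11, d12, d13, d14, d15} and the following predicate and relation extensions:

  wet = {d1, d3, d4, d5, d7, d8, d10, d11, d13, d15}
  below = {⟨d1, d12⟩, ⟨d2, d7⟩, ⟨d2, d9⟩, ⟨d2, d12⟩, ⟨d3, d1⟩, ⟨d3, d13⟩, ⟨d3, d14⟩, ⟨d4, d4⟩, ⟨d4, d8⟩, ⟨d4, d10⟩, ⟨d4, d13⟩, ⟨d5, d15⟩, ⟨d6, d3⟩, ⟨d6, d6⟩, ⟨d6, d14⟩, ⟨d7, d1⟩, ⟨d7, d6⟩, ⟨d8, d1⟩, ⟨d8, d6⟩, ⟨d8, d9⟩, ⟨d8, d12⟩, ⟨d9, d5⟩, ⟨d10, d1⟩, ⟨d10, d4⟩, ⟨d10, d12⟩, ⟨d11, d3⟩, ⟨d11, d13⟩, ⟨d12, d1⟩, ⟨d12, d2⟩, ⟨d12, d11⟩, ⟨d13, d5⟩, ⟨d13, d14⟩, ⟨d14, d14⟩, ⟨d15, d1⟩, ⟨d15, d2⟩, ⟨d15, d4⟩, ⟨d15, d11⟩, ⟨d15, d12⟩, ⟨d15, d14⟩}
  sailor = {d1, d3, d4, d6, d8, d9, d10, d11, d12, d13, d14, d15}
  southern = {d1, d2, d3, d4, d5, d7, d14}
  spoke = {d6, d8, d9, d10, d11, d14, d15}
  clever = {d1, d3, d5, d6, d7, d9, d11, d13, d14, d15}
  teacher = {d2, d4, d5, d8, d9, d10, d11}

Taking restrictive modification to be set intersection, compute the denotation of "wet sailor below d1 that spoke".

⟦below d1⟧ = {x : ⟨x, d1⟩ ∈ ⟦below⟧} = {d3, d7, d8, d10, d12, d15}
⟦that spoke⟧ = ⟦spoke⟧ = {d6, d8, d9, d10, d11, d14, d15}
⟦sailor⟧ = {d1, d3, d4, d6, d8, d9, d10, d11, d12, d13, d14, d15}
… ∩ ⟦below d1⟧ = {d1, d3, d4, d6, d8, d9, d10, d11, d12, d13, d14, d15} ∩ {d3, d7, d8, d10, d12, d15} = {d3, d8, d10, d12, d15}
… ∩ ⟦that spoke⟧ = {d3, d8, d10, d12, d15} ∩ {d6, d8, d9, d10, d11, d14, d15} = {d8, d10, d15}
… ∩ ⟦wet⟧ = {d8, d10, d15} ∩ {d1, d3, d4, d5, d7, d8, d10, d11, d13, d15} = {d8, d10, d15}
So ⟦wet sailor below d1 that spoke⟧ = {d8, d10, d15}.

{d8, d10, d15}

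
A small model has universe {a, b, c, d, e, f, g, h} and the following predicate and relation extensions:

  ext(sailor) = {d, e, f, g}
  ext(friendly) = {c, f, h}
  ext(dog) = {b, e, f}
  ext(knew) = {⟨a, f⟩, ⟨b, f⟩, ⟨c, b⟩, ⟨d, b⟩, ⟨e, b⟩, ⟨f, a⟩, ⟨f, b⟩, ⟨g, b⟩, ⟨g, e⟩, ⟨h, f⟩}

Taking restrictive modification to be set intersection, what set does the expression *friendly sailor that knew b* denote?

⟦that knew b⟧ = {x : ⟨x, b⟩ ∈ ⟦knew⟧} = {c, d, e, f, g}
⟦sailor⟧ = {d, e, f, g}
… ∩ ⟦that knew b⟧ = {d, e, f, g} ∩ {c, d, e, f, g} = {d, e, f, g}
… ∩ ⟦friendly⟧ = {d, e, f, g} ∩ {c, f, h} = {f}
So ⟦friendly sailor that knew b⟧ = {f}.

{f}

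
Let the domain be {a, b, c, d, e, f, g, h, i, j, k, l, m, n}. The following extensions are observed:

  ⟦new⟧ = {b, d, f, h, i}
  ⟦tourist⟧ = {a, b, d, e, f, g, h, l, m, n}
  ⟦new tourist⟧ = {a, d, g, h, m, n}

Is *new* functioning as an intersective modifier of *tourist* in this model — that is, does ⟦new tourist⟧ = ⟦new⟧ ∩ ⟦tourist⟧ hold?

⟦new⟧ ∩ ⟦tourist⟧ = {b, d, f, h, i} ∩ {a, b, d, e, f, g, h, l, m, n} = {b, d, f, h}
Observed ⟦new tourist⟧ = {a, d, g, h, m, n}.
These differ, so the modifier is not intersective in this model.

no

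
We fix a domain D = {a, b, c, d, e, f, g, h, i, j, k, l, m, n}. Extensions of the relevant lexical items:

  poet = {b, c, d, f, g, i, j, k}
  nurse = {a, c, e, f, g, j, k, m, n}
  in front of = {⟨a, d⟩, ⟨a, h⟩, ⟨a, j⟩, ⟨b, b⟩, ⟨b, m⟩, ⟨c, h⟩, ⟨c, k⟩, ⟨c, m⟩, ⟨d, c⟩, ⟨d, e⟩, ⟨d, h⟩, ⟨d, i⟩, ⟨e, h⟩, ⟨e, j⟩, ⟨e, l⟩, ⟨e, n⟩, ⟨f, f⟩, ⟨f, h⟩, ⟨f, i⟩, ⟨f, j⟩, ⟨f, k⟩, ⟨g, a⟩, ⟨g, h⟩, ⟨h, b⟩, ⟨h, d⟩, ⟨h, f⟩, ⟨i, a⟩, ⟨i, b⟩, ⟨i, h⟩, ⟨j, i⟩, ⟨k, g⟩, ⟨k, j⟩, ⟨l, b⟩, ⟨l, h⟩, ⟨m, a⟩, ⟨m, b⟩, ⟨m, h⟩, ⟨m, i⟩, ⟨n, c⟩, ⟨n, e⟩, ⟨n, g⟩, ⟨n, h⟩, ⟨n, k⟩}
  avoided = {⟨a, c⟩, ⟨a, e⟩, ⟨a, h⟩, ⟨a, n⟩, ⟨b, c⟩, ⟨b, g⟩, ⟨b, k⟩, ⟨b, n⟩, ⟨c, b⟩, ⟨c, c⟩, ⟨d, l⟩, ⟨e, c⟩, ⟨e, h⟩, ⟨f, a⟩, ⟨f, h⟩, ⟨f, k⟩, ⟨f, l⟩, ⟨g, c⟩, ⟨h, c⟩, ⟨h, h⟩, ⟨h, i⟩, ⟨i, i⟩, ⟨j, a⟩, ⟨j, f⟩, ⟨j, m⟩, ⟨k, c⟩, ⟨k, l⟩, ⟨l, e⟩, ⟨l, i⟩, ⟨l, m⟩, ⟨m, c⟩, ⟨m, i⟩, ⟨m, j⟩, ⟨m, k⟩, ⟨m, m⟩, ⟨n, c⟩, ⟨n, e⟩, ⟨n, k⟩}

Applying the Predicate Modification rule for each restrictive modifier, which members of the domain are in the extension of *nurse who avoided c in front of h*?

{a, c, e, g, m, n}

⟦who avoided c⟧ = {x : ⟨x, c⟩ ∈ ⟦avoided⟧} = {a, b, c, e, g, h, k, m, n}
⟦in front of h⟧ = {x : ⟨x, h⟩ ∈ ⟦in front of⟧} = {a, c, d, e, f, g, i, l, m, n}
⟦nurse⟧ = {a, c, e, f, g, j, k, m, n}
… ∩ ⟦who avoided c⟧ = {a, c, e, f, g, j, k, m, n} ∩ {a, b, c, e, g, h, k, m, n} = {a, c, e, g, k, m, n}
… ∩ ⟦in front of h⟧ = {a, c, e, g, k, m, n} ∩ {a, c, d, e, f, g, i, l, m, n} = {a, c, e, g, m, n}
So ⟦nurse who avoided c in front of h⟧ = {a, c, e, g, m, n}.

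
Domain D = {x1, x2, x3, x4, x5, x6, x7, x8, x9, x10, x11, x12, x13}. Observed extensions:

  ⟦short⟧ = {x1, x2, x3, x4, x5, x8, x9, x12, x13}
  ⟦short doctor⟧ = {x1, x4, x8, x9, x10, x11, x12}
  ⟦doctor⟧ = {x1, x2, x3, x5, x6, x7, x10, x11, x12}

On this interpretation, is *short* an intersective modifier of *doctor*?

⟦short⟧ ∩ ⟦doctor⟧ = {x1, x2, x3, x4, x5, x8, x9, x12, x13} ∩ {x1, x2, x3, x5, x6, x7, x10, x11, x12} = {x1, x2, x3, x5, x12}
Observed ⟦short doctor⟧ = {x1, x4, x8, x9, x10, x11, x12}.
These differ, so the modifier is not intersective in this model.

no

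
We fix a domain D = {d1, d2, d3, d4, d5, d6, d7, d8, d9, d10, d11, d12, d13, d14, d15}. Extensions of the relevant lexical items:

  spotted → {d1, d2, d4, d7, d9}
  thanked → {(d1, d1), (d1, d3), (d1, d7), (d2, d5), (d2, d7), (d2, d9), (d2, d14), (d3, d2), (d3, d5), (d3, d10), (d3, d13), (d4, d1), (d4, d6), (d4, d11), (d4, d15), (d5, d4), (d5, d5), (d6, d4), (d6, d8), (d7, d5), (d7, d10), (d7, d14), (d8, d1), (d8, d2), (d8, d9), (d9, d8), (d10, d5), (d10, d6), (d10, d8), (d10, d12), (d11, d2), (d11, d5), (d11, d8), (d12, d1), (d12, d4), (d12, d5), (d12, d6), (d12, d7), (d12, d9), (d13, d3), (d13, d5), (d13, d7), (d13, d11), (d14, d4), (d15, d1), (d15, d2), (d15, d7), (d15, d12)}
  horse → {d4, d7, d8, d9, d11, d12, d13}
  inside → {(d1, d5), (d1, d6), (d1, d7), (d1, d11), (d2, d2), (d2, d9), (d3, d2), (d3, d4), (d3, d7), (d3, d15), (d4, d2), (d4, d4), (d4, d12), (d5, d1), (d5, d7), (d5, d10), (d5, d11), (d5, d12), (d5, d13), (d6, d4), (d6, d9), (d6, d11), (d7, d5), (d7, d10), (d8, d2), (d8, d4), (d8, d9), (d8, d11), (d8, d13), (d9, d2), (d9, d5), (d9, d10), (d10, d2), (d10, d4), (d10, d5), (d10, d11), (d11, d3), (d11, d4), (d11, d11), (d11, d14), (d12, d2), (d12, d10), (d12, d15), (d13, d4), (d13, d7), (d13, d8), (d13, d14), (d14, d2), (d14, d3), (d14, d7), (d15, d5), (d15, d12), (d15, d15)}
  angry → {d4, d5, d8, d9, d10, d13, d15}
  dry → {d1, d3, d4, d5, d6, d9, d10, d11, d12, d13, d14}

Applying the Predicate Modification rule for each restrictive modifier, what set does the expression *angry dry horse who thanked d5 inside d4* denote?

⟦who thanked d5⟧ = {x : ⟨x, d5⟩ ∈ ⟦thanked⟧} = {d2, d3, d5, d7, d10, d11, d12, d13}
⟦inside d4⟧ = {x : ⟨x, d4⟩ ∈ ⟦inside⟧} = {d3, d4, d6, d8, d10, d11, d13}
⟦horse⟧ = {d4, d7, d8, d9, d11, d12, d13}
… ∩ ⟦who thanked d5⟧ = {d4, d7, d8, d9, d11, d12, d13} ∩ {d2, d3, d5, d7, d10, d11, d12, d13} = {d7, d11, d12, d13}
… ∩ ⟦inside d4⟧ = {d7, d11, d12, d13} ∩ {d3, d4, d6, d8, d10, d11, d13} = {d11, d13}
… ∩ ⟦angry⟧ = {d11, d13} ∩ {d4, d5, d8, d9, d10, d13, d15} = {d13}
… ∩ ⟦dry⟧ = {d13} ∩ {d1, d3, d4, d5, d6, d9, d10, d11, d12, d13, d14} = {d13}
So ⟦angry dry horse who thanked d5 inside d4⟧ = {d13}.

{d13}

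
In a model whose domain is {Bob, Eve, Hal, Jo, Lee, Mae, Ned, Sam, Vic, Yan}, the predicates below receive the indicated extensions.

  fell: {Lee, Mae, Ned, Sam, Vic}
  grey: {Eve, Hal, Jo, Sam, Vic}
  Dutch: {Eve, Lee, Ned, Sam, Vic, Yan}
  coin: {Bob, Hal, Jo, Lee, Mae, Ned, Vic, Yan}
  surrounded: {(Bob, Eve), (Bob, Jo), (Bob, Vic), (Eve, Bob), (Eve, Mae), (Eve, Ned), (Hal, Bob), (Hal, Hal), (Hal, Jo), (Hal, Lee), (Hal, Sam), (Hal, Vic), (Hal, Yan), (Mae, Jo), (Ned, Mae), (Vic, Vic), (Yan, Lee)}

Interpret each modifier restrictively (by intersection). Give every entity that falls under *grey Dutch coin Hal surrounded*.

{Vic}

⟦Hal surrounded⟧ = {x : ⟨Hal, x⟩ ∈ ⟦surrounded⟧} = {Bob, Hal, Jo, Lee, Sam, Vic, Yan}
⟦coin⟧ = {Bob, Hal, Jo, Lee, Mae, Ned, Vic, Yan}
… ∩ ⟦Hal surrounded⟧ = {Bob, Hal, Jo, Lee, Mae, Ned, Vic, Yan} ∩ {Bob, Hal, Jo, Lee, Sam, Vic, Yan} = {Bob, Hal, Jo, Lee, Vic, Yan}
… ∩ ⟦grey⟧ = {Bob, Hal, Jo, Lee, Vic, Yan} ∩ {Eve, Hal, Jo, Sam, Vic} = {Hal, Jo, Vic}
… ∩ ⟦Dutch⟧ = {Hal, Jo, Vic} ∩ {Eve, Lee, Ned, Sam, Vic, Yan} = {Vic}
So ⟦grey Dutch coin Hal surrounded⟧ = {Vic}.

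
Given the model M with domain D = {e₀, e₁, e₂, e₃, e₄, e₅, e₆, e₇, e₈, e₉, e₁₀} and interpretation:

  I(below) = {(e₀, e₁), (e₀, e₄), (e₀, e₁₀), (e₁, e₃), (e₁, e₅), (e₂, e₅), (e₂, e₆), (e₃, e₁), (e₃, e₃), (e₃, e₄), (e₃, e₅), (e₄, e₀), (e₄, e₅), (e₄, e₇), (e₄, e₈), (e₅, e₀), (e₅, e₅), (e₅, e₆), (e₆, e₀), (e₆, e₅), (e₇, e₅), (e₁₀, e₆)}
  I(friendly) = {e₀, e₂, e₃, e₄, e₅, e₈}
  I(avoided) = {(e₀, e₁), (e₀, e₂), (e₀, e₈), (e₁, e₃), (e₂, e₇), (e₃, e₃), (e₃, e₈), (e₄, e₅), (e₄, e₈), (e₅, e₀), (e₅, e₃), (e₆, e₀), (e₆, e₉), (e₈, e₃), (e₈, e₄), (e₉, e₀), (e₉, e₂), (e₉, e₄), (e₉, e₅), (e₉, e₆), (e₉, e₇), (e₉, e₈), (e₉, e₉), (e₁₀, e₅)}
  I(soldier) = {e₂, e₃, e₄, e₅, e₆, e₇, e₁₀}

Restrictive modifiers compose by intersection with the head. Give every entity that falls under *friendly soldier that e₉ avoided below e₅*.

{e₂, e₄, e₅}

⟦that e₉ avoided⟧ = {x : ⟨e₉, x⟩ ∈ ⟦avoided⟧} = {e₀, e₂, e₄, e₅, e₆, e₇, e₈, e₉}
⟦below e₅⟧ = {x : ⟨x, e₅⟩ ∈ ⟦below⟧} = {e₁, e₂, e₃, e₄, e₅, e₆, e₇}
⟦soldier⟧ = {e₂, e₃, e₄, e₅, e₆, e₇, e₁₀}
… ∩ ⟦that e₉ avoided⟧ = {e₂, e₃, e₄, e₅, e₆, e₇, e₁₀} ∩ {e₀, e₂, e₄, e₅, e₆, e₇, e₈, e₉} = {e₂, e₄, e₅, e₆, e₇}
… ∩ ⟦below e₅⟧ = {e₂, e₄, e₅, e₆, e₇} ∩ {e₁, e₂, e₃, e₄, e₅, e₆, e₇} = {e₂, e₄, e₅, e₆, e₇}
… ∩ ⟦friendly⟧ = {e₂, e₄, e₅, e₆, e₇} ∩ {e₀, e₂, e₃, e₄, e₅, e₈} = {e₂, e₄, e₅}
So ⟦friendly soldier that e₉ avoided below e₅⟧ = {e₂, e₄, e₅}.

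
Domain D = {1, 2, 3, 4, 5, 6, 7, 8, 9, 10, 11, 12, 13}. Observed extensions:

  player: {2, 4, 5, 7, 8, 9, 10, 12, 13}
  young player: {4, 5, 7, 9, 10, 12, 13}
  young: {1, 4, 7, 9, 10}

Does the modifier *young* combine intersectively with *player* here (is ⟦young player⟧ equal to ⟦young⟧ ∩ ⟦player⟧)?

⟦young⟧ ∩ ⟦player⟧ = {1, 4, 7, 9, 10} ∩ {2, 4, 5, 7, 8, 9, 10, 12, 13} = {4, 7, 9, 10}
Observed ⟦young player⟧ = {4, 5, 7, 9, 10, 12, 13}.
These differ, so the modifier is not intersective in this model.

no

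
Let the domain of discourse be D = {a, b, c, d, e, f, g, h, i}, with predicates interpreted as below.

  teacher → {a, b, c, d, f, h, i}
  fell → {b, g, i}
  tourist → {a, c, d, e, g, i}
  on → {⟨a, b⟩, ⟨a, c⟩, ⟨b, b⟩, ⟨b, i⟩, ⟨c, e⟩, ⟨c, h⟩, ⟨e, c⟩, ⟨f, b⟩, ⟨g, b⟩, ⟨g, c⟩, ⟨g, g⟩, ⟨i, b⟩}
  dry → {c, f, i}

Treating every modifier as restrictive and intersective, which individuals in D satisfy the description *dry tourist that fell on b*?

⟦that fell⟧ = ⟦fell⟧ = {b, g, i}
⟦on b⟧ = {x : ⟨x, b⟩ ∈ ⟦on⟧} = {a, b, f, g, i}
⟦tourist⟧ = {a, c, d, e, g, i}
… ∩ ⟦that fell⟧ = {a, c, d, e, g, i} ∩ {b, g, i} = {g, i}
… ∩ ⟦on b⟧ = {g, i} ∩ {a, b, f, g, i} = {g, i}
… ∩ ⟦dry⟧ = {g, i} ∩ {c, f, i} = {i}
So ⟦dry tourist that fell on b⟧ = {i}.

{i}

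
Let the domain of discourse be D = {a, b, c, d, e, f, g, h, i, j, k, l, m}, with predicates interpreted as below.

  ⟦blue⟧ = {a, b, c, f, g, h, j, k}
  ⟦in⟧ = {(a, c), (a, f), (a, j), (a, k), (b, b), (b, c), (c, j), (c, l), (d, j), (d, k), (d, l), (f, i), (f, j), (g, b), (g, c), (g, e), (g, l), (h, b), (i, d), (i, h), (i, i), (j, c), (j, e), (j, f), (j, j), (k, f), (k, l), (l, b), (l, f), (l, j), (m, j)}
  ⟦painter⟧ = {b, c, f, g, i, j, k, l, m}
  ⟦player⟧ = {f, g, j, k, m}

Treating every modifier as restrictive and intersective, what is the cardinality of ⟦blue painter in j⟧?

3

⟦in j⟧ = {x : ⟨x, j⟩ ∈ ⟦in⟧} = {a, c, d, f, j, l, m}
⟦painter⟧ = {b, c, f, g, i, j, k, l, m}
… ∩ ⟦in j⟧ = {b, c, f, g, i, j, k, l, m} ∩ {a, c, d, f, j, l, m} = {c, f, j, l, m}
… ∩ ⟦blue⟧ = {c, f, j, l, m} ∩ {a, b, c, f, g, h, j, k} = {c, f, j}
⟦blue painter in j⟧ = {c, f, j}, so the cardinality is 3.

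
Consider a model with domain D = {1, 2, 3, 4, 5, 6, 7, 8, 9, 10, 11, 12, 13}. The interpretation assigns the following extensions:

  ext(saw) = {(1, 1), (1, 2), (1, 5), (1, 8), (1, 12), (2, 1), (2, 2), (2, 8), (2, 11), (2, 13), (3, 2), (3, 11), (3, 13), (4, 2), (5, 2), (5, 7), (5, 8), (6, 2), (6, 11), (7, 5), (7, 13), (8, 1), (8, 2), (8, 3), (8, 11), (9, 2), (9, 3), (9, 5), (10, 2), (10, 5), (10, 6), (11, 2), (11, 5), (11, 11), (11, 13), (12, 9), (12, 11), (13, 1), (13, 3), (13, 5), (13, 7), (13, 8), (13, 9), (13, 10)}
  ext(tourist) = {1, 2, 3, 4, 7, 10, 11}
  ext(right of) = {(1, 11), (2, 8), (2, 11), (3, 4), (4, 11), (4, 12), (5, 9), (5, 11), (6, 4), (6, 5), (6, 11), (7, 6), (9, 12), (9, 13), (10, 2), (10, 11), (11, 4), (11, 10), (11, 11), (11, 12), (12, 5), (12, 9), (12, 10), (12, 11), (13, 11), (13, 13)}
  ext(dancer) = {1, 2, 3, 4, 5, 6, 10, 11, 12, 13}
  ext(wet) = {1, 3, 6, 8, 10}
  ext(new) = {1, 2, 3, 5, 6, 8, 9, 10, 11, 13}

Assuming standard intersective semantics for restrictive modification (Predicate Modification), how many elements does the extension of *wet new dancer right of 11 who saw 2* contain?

⟦right of 11⟧ = {x : ⟨x, 11⟩ ∈ ⟦right of⟧} = {1, 2, 4, 5, 6, 10, 11, 12, 13}
⟦who saw 2⟧ = {x : ⟨x, 2⟩ ∈ ⟦saw⟧} = {1, 2, 3, 4, 5, 6, 8, 9, 10, 11}
⟦dancer⟧ = {1, 2, 3, 4, 5, 6, 10, 11, 12, 13}
… ∩ ⟦right of 11⟧ = {1, 2, 3, 4, 5, 6, 10, 11, 12, 13} ∩ {1, 2, 4, 5, 6, 10, 11, 12, 13} = {1, 2, 4, 5, 6, 10, 11, 12, 13}
… ∩ ⟦who saw 2⟧ = {1, 2, 4, 5, 6, 10, 11, 12, 13} ∩ {1, 2, 3, 4, 5, 6, 8, 9, 10, 11} = {1, 2, 4, 5, 6, 10, 11}
… ∩ ⟦wet⟧ = {1, 2, 4, 5, 6, 10, 11} ∩ {1, 3, 6, 8, 10} = {1, 6, 10}
… ∩ ⟦new⟧ = {1, 6, 10} ∩ {1, 2, 3, 5, 6, 8, 9, 10, 11, 13} = {1, 6, 10}
⟦wet new dancer right of 11 who saw 2⟧ = {1, 6, 10}, so the cardinality is 3.

3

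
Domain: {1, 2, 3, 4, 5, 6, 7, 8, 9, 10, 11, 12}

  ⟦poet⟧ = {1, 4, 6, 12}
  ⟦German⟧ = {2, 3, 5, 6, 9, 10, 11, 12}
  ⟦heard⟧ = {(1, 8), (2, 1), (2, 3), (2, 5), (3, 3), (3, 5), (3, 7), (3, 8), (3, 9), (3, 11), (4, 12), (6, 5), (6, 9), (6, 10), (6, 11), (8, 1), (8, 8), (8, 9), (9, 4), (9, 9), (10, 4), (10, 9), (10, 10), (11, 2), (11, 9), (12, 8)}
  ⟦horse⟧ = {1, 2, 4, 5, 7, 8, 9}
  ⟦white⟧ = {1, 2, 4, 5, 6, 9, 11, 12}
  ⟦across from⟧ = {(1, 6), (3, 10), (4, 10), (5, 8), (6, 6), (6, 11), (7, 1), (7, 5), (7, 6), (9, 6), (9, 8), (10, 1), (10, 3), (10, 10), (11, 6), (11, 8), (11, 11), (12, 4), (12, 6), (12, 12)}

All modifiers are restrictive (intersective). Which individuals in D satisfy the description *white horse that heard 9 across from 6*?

⟦that heard 9⟧ = {x : ⟨x, 9⟩ ∈ ⟦heard⟧} = {3, 6, 8, 9, 10, 11}
⟦across from 6⟧ = {x : ⟨x, 6⟩ ∈ ⟦across from⟧} = {1, 6, 7, 9, 11, 12}
⟦horse⟧ = {1, 2, 4, 5, 7, 8, 9}
… ∩ ⟦that heard 9⟧ = {1, 2, 4, 5, 7, 8, 9} ∩ {3, 6, 8, 9, 10, 11} = {8, 9}
… ∩ ⟦across from 6⟧ = {8, 9} ∩ {1, 6, 7, 9, 11, 12} = {9}
… ∩ ⟦white⟧ = {9} ∩ {1, 2, 4, 5, 6, 9, 11, 12} = {9}
So ⟦white horse that heard 9 across from 6⟧ = {9}.

{9}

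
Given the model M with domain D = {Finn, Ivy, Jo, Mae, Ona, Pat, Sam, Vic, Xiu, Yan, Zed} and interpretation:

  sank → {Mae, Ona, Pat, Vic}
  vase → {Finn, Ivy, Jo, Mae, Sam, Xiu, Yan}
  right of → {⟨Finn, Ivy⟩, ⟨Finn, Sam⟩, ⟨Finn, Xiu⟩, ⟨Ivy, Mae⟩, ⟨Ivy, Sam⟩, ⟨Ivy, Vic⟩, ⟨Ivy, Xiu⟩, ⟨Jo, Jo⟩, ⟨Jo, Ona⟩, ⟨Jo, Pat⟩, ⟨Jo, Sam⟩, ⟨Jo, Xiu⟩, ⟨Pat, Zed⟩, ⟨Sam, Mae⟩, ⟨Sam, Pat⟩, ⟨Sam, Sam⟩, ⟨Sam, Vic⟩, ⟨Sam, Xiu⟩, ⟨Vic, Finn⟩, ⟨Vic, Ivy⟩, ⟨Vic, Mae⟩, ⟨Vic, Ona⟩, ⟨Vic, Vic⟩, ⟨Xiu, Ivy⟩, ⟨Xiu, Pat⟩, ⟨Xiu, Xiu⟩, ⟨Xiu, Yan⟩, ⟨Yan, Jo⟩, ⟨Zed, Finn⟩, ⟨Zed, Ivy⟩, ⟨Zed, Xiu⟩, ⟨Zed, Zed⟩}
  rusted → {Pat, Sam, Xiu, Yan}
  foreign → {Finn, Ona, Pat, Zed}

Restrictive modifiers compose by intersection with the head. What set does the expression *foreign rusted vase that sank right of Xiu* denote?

{ }

⟦that sank⟧ = ⟦sank⟧ = {Mae, Ona, Pat, Vic}
⟦right of Xiu⟧ = {x : ⟨x, Xiu⟩ ∈ ⟦right of⟧} = {Finn, Ivy, Jo, Sam, Xiu, Zed}
⟦vase⟧ = {Finn, Ivy, Jo, Mae, Sam, Xiu, Yan}
… ∩ ⟦that sank⟧ = {Finn, Ivy, Jo, Mae, Sam, Xiu, Yan} ∩ {Mae, Ona, Pat, Vic} = {Mae}
… ∩ ⟦right of Xiu⟧ = {Mae} ∩ {Finn, Ivy, Jo, Sam, Xiu, Zed} = ∅
… ∩ ⟦foreign⟧ = ∅ ∩ {Finn, Ona, Pat, Zed} = ∅
… ∩ ⟦rusted⟧ = ∅ ∩ {Pat, Sam, Xiu, Yan} = ∅
So ⟦foreign rusted vase that sank right of Xiu⟧ = { }.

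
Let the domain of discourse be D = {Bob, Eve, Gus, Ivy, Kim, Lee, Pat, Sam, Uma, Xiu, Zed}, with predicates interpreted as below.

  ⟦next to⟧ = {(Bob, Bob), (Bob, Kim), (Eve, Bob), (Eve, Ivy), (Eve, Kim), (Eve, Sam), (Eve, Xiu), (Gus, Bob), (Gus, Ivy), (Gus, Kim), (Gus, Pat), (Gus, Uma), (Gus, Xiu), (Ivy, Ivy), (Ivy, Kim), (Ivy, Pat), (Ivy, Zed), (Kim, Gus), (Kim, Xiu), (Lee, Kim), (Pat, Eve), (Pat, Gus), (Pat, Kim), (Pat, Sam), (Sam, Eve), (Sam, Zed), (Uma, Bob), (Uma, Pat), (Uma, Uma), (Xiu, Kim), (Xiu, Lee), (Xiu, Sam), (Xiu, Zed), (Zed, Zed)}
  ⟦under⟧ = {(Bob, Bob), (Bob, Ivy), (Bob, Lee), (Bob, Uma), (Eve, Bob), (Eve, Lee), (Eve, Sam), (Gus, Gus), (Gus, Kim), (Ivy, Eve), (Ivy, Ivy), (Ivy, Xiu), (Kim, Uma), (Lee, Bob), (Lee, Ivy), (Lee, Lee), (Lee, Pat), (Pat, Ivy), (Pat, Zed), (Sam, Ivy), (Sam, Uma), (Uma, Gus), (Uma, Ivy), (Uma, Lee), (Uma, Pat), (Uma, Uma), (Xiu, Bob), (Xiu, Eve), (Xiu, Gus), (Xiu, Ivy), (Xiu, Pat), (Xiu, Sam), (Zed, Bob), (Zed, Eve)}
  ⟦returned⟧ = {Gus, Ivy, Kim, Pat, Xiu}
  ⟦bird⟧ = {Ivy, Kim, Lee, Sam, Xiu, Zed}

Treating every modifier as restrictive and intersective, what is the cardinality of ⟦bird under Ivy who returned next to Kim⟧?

⟦under Ivy⟧ = {x : ⟨x, Ivy⟩ ∈ ⟦under⟧} = {Bob, Ivy, Lee, Pat, Sam, Uma, Xiu}
⟦who returned⟧ = ⟦returned⟧ = {Gus, Ivy, Kim, Pat, Xiu}
⟦next to Kim⟧ = {x : ⟨x, Kim⟩ ∈ ⟦next to⟧} = {Bob, Eve, Gus, Ivy, Lee, Pat, Xiu}
⟦bird⟧ = {Ivy, Kim, Lee, Sam, Xiu, Zed}
… ∩ ⟦under Ivy⟧ = {Ivy, Kim, Lee, Sam, Xiu, Zed} ∩ {Bob, Ivy, Lee, Pat, Sam, Uma, Xiu} = {Ivy, Lee, Sam, Xiu}
… ∩ ⟦who returned⟧ = {Ivy, Lee, Sam, Xiu} ∩ {Gus, Ivy, Kim, Pat, Xiu} = {Ivy, Xiu}
… ∩ ⟦next to Kim⟧ = {Ivy, Xiu} ∩ {Bob, Eve, Gus, Ivy, Lee, Pat, Xiu} = {Ivy, Xiu}
⟦bird under Ivy who returned next to Kim⟧ = {Ivy, Xiu}, so the cardinality is 2.

2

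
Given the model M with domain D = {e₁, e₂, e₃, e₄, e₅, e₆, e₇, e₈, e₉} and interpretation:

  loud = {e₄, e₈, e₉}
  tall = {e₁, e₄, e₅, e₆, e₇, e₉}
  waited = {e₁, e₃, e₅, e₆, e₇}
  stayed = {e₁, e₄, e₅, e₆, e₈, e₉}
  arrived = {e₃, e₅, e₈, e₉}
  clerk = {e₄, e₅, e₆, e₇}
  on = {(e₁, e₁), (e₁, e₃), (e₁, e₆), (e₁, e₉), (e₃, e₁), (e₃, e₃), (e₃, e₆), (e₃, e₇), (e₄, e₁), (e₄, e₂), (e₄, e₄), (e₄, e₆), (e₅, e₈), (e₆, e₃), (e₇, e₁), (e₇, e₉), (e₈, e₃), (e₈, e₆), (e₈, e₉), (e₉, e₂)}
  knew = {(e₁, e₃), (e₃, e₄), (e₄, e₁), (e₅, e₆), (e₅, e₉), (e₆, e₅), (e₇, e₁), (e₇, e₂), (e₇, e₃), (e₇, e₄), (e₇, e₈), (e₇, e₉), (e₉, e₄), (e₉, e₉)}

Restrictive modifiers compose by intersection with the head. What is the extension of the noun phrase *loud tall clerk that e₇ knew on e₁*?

{e₄}

⟦that e₇ knew⟧ = {x : ⟨e₇, x⟩ ∈ ⟦knew⟧} = {e₁, e₂, e₃, e₄, e₈, e₉}
⟦on e₁⟧ = {x : ⟨x, e₁⟩ ∈ ⟦on⟧} = {e₁, e₃, e₄, e₇}
⟦clerk⟧ = {e₄, e₅, e₆, e₇}
… ∩ ⟦that e₇ knew⟧ = {e₄, e₅, e₆, e₇} ∩ {e₁, e₂, e₃, e₄, e₈, e₉} = {e₄}
… ∩ ⟦on e₁⟧ = {e₄} ∩ {e₁, e₃, e₄, e₇} = {e₄}
… ∩ ⟦loud⟧ = {e₄} ∩ {e₄, e₈, e₉} = {e₄}
… ∩ ⟦tall⟧ = {e₄} ∩ {e₁, e₄, e₅, e₆, e₇, e₉} = {e₄}
So ⟦loud tall clerk that e₇ knew on e₁⟧ = {e₄}.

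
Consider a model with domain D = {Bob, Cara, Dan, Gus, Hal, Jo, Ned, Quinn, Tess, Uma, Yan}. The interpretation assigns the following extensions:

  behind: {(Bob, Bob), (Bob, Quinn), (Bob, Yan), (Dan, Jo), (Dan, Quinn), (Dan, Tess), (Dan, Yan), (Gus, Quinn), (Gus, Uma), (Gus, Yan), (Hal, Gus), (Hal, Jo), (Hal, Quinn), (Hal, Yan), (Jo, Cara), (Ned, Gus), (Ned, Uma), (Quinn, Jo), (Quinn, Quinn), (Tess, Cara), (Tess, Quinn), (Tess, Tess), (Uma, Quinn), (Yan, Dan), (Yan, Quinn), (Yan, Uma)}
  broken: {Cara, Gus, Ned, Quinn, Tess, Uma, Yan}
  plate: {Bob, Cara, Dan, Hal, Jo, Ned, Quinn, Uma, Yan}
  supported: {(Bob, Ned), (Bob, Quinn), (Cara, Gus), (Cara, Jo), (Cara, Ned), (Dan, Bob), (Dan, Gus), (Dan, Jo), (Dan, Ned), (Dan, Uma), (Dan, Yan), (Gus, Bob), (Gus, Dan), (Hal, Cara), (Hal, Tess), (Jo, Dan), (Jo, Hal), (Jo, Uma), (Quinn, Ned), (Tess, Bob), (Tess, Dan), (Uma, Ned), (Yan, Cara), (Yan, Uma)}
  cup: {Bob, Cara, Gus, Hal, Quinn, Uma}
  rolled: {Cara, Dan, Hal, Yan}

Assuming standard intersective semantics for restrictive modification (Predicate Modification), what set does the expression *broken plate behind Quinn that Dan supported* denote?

{Uma, Yan}

⟦behind Quinn⟧ = {x : ⟨x, Quinn⟩ ∈ ⟦behind⟧} = {Bob, Dan, Gus, Hal, Quinn, Tess, Uma, Yan}
⟦that Dan supported⟧ = {x : ⟨Dan, x⟩ ∈ ⟦supported⟧} = {Bob, Gus, Jo, Ned, Uma, Yan}
⟦plate⟧ = {Bob, Cara, Dan, Hal, Jo, Ned, Quinn, Uma, Yan}
… ∩ ⟦behind Quinn⟧ = {Bob, Cara, Dan, Hal, Jo, Ned, Quinn, Uma, Yan} ∩ {Bob, Dan, Gus, Hal, Quinn, Tess, Uma, Yan} = {Bob, Dan, Hal, Quinn, Uma, Yan}
… ∩ ⟦that Dan supported⟧ = {Bob, Dan, Hal, Quinn, Uma, Yan} ∩ {Bob, Gus, Jo, Ned, Uma, Yan} = {Bob, Uma, Yan}
… ∩ ⟦broken⟧ = {Bob, Uma, Yan} ∩ {Cara, Gus, Ned, Quinn, Tess, Uma, Yan} = {Uma, Yan}
So ⟦broken plate behind Quinn that Dan supported⟧ = {Uma, Yan}.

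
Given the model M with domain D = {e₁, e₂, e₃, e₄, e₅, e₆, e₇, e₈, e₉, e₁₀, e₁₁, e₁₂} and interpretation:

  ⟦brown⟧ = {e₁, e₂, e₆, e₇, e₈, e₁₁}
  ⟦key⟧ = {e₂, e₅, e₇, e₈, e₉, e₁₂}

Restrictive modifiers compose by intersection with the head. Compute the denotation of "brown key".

⟦key⟧ = {e₂, e₅, e₇, e₈, e₉, e₁₂}
… ∩ ⟦brown⟧ = {e₂, e₅, e₇, e₈, e₉, e₁₂} ∩ {e₁, e₂, e₆, e₇, e₈, e₁₁} = {e₂, e₇, e₈}
So ⟦brown key⟧ = {e₂, e₇, e₈}.

{e₂, e₇, e₈}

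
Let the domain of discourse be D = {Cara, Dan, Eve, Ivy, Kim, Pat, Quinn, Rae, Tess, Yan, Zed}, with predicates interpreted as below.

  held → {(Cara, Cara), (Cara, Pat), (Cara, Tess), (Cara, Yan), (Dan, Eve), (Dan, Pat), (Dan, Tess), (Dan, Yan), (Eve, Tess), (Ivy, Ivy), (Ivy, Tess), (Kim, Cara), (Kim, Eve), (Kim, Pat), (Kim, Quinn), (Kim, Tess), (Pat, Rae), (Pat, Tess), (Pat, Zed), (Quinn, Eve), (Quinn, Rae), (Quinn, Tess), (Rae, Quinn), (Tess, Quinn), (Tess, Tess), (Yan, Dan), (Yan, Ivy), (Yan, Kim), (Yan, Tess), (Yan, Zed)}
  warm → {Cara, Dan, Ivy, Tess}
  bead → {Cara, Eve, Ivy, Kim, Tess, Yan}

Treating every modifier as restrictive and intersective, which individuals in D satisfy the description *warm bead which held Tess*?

⟦which held Tess⟧ = {x : ⟨x, Tess⟩ ∈ ⟦held⟧} = {Cara, Dan, Eve, Ivy, Kim, Pat, Quinn, Tess, Yan}
⟦bead⟧ = {Cara, Eve, Ivy, Kim, Tess, Yan}
… ∩ ⟦which held Tess⟧ = {Cara, Eve, Ivy, Kim, Tess, Yan} ∩ {Cara, Dan, Eve, Ivy, Kim, Pat, Quinn, Tess, Yan} = {Cara, Eve, Ivy, Kim, Tess, Yan}
… ∩ ⟦warm⟧ = {Cara, Eve, Ivy, Kim, Tess, Yan} ∩ {Cara, Dan, Ivy, Tess} = {Cara, Ivy, Tess}
So ⟦warm bead which held Tess⟧ = {Cara, Ivy, Tess}.

{Cara, Ivy, Tess}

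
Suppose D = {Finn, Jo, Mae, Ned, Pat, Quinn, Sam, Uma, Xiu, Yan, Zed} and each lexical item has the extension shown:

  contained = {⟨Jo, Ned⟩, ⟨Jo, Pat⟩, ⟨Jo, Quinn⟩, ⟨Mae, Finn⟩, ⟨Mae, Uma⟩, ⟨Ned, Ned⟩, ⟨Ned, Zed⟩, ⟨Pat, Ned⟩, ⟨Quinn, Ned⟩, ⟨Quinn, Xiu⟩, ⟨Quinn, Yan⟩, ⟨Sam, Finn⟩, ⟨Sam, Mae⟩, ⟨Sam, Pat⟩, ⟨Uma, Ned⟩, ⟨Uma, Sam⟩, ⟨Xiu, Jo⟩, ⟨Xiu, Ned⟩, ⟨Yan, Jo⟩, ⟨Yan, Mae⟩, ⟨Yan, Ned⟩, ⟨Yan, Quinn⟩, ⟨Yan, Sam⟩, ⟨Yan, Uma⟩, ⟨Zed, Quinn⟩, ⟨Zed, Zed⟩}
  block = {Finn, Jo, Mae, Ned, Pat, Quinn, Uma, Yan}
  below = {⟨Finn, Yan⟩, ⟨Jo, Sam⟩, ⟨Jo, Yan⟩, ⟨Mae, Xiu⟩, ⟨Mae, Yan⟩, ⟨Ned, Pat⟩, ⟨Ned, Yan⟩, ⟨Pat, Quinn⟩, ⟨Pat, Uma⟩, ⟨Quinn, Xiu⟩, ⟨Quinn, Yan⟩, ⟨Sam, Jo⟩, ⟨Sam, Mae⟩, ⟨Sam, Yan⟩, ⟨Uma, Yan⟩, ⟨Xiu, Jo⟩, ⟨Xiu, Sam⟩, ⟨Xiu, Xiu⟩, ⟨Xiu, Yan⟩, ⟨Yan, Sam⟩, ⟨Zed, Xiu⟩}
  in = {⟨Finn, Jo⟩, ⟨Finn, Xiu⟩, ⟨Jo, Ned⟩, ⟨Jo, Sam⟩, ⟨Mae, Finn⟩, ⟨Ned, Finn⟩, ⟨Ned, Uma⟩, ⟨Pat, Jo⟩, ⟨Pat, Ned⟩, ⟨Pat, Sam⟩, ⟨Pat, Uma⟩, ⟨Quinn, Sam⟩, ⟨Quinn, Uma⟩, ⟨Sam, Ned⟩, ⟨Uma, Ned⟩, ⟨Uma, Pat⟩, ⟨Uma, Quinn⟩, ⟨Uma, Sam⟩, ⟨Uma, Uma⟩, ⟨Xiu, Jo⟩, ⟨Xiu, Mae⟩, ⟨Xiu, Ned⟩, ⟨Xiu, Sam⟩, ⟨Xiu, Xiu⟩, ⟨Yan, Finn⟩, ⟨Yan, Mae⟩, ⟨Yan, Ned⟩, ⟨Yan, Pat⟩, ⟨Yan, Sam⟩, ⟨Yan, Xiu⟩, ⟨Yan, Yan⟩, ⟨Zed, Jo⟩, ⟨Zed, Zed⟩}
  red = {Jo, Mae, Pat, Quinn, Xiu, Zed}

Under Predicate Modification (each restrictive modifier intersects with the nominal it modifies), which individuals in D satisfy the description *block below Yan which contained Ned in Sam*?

⟦below Yan⟧ = {x : ⟨x, Yan⟩ ∈ ⟦below⟧} = {Finn, Jo, Mae, Ned, Quinn, Sam, Uma, Xiu}
⟦which contained Ned⟧ = {x : ⟨x, Ned⟩ ∈ ⟦contained⟧} = {Jo, Ned, Pat, Quinn, Uma, Xiu, Yan}
⟦in Sam⟧ = {x : ⟨x, Sam⟩ ∈ ⟦in⟧} = {Jo, Pat, Quinn, Uma, Xiu, Yan}
⟦block⟧ = {Finn, Jo, Mae, Ned, Pat, Quinn, Uma, Yan}
… ∩ ⟦below Yan⟧ = {Finn, Jo, Mae, Ned, Pat, Quinn, Uma, Yan} ∩ {Finn, Jo, Mae, Ned, Quinn, Sam, Uma, Xiu} = {Finn, Jo, Mae, Ned, Quinn, Uma}
… ∩ ⟦which contained Ned⟧ = {Finn, Jo, Mae, Ned, Quinn, Uma} ∩ {Jo, Ned, Pat, Quinn, Uma, Xiu, Yan} = {Jo, Ned, Quinn, Uma}
… ∩ ⟦in Sam⟧ = {Jo, Ned, Quinn, Uma} ∩ {Jo, Pat, Quinn, Uma, Xiu, Yan} = {Jo, Quinn, Uma}
So ⟦block below Yan which contained Ned in Sam⟧ = {Jo, Quinn, Uma}.

{Jo, Quinn, Uma}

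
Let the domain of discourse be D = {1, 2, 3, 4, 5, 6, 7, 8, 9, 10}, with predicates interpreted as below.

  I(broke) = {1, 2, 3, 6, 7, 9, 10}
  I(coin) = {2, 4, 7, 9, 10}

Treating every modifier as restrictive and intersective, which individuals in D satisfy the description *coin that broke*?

{2, 7, 9, 10}

⟦that broke⟧ = ⟦broke⟧ = {1, 2, 3, 6, 7, 9, 10}
⟦coin⟧ = {2, 4, 7, 9, 10}
… ∩ ⟦that broke⟧ = {2, 4, 7, 9, 10} ∩ {1, 2, 3, 6, 7, 9, 10} = {2, 7, 9, 10}
So ⟦coin that broke⟧ = {2, 7, 9, 10}.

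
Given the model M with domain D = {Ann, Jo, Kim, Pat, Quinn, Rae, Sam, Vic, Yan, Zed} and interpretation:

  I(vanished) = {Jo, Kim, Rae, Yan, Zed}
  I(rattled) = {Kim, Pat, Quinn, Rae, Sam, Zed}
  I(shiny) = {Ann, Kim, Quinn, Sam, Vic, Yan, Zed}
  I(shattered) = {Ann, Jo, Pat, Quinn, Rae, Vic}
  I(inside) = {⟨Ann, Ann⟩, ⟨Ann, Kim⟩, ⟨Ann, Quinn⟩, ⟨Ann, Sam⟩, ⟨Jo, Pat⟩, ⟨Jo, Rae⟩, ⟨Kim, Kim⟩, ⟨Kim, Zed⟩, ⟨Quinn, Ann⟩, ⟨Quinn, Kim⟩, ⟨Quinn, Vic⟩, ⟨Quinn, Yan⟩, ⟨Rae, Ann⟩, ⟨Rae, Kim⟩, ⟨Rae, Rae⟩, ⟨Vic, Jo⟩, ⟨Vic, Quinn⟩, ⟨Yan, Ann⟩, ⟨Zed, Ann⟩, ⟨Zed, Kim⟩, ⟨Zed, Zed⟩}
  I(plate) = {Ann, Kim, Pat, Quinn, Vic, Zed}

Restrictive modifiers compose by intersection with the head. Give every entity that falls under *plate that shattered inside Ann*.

{Ann, Quinn}

⟦that shattered⟧ = ⟦shattered⟧ = {Ann, Jo, Pat, Quinn, Rae, Vic}
⟦inside Ann⟧ = {x : ⟨x, Ann⟩ ∈ ⟦inside⟧} = {Ann, Quinn, Rae, Yan, Zed}
⟦plate⟧ = {Ann, Kim, Pat, Quinn, Vic, Zed}
… ∩ ⟦that shattered⟧ = {Ann, Kim, Pat, Quinn, Vic, Zed} ∩ {Ann, Jo, Pat, Quinn, Rae, Vic} = {Ann, Pat, Quinn, Vic}
… ∩ ⟦inside Ann⟧ = {Ann, Pat, Quinn, Vic} ∩ {Ann, Quinn, Rae, Yan, Zed} = {Ann, Quinn}
So ⟦plate that shattered inside Ann⟧ = {Ann, Quinn}.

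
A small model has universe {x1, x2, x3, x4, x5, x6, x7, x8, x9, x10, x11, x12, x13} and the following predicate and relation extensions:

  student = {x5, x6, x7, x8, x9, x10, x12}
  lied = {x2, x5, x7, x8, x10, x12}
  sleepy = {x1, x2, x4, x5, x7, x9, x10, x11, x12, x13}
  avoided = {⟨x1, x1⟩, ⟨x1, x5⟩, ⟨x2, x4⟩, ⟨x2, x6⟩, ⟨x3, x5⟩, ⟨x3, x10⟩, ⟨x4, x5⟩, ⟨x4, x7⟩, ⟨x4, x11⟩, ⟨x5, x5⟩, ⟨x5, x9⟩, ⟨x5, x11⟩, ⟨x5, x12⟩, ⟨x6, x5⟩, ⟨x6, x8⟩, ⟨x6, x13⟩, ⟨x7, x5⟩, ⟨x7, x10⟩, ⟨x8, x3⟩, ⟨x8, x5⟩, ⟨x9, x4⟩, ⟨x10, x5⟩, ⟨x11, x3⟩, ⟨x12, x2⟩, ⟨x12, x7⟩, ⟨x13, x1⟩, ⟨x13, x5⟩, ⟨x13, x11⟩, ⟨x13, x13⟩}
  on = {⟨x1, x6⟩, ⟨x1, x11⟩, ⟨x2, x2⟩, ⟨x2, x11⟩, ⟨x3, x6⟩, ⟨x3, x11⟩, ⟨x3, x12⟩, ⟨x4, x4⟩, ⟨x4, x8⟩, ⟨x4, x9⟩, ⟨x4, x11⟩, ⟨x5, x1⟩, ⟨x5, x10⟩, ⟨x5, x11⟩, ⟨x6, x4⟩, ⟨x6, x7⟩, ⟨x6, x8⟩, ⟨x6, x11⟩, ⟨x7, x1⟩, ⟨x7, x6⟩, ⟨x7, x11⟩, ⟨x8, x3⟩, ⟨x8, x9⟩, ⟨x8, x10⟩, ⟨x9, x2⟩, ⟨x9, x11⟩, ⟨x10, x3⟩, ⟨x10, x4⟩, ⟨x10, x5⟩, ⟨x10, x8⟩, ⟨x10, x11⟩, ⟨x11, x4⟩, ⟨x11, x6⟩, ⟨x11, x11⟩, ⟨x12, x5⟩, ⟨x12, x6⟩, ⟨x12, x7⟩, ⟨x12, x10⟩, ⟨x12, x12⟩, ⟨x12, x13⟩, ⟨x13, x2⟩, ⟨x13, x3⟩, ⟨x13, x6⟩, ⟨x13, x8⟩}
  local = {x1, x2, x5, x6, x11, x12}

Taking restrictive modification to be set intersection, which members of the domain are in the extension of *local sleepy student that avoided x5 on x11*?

⟦that avoided x5⟧ = {x : ⟨x, x5⟩ ∈ ⟦avoided⟧} = {x1, x3, x4, x5, x6, x7, x8, x10, x13}
⟦on x11⟧ = {x : ⟨x, x11⟩ ∈ ⟦on⟧} = {x1, x2, x3, x4, x5, x6, x7, x9, x10, x11}
⟦student⟧ = {x5, x6, x7, x8, x9, x10, x12}
… ∩ ⟦that avoided x5⟧ = {x5, x6, x7, x8, x9, x10, x12} ∩ {x1, x3, x4, x5, x6, x7, x8, x10, x13} = {x5, x6, x7, x8, x10}
… ∩ ⟦on x11⟧ = {x5, x6, x7, x8, x10} ∩ {x1, x2, x3, x4, x5, x6, x7, x9, x10, x11} = {x5, x6, x7, x10}
… ∩ ⟦local⟧ = {x5, x6, x7, x10} ∩ {x1, x2, x5, x6, x11, x12} = {x5, x6}
… ∩ ⟦sleepy⟧ = {x5, x6} ∩ {x1, x2, x4, x5, x7, x9, x10, x11, x12, x13} = {x5}
So ⟦local sleepy student that avoided x5 on x11⟧ = {x5}.

{x5}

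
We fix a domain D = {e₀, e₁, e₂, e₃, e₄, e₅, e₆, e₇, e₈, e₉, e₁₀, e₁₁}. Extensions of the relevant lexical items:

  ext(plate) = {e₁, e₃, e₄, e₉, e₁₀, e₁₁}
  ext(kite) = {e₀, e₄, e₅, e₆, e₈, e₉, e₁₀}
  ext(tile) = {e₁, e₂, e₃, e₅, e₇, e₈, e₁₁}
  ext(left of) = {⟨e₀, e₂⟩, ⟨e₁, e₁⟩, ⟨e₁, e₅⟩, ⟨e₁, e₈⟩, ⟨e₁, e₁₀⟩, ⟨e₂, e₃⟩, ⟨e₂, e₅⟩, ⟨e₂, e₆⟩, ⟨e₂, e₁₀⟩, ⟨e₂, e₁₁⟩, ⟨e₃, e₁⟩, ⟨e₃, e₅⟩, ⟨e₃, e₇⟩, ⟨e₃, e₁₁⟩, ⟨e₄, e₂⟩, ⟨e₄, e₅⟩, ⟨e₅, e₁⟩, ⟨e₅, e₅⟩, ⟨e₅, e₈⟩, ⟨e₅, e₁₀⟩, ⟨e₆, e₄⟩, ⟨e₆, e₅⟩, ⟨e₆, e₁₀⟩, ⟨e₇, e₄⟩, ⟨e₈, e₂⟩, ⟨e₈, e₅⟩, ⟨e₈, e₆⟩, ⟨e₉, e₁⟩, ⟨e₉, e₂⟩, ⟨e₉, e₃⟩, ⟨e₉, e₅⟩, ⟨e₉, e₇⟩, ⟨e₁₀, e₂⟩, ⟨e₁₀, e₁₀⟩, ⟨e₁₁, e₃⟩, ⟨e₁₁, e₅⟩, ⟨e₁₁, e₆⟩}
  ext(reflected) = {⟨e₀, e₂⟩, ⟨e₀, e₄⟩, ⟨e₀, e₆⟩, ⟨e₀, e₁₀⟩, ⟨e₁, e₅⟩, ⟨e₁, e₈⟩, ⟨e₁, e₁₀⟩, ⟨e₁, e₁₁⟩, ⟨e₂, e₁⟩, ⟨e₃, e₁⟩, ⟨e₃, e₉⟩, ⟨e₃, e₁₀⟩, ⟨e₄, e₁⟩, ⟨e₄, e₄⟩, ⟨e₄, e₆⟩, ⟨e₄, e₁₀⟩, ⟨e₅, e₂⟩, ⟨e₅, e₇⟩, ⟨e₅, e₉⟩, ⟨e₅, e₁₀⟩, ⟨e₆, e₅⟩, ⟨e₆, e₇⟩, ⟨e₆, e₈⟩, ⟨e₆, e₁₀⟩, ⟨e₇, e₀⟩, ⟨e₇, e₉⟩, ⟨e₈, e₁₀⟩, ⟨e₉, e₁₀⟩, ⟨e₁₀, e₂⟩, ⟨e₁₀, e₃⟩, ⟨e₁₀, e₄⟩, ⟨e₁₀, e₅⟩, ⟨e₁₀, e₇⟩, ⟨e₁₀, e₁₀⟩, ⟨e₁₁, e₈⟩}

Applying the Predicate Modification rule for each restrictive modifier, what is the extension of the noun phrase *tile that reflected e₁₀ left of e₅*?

⟦that reflected e₁₀⟧ = {x : ⟨x, e₁₀⟩ ∈ ⟦reflected⟧} = {e₀, e₁, e₃, e₄, e₅, e₆, e₈, e₉, e₁₀}
⟦left of e₅⟧ = {x : ⟨x, e₅⟩ ∈ ⟦left of⟧} = {e₁, e₂, e₃, e₄, e₅, e₆, e₈, e₉, e₁₁}
⟦tile⟧ = {e₁, e₂, e₃, e₅, e₇, e₈, e₁₁}
… ∩ ⟦that reflected e₁₀⟧ = {e₁, e₂, e₃, e₅, e₇, e₈, e₁₁} ∩ {e₀, e₁, e₃, e₄, e₅, e₆, e₈, e₉, e₁₀} = {e₁, e₃, e₅, e₈}
… ∩ ⟦left of e₅⟧ = {e₁, e₃, e₅, e₈} ∩ {e₁, e₂, e₃, e₄, e₅, e₆, e₈, e₉, e₁₁} = {e₁, e₃, e₅, e₈}
So ⟦tile that reflected e₁₀ left of e₅⟧ = {e₁, e₃, e₅, e₈}.

{e₁, e₃, e₅, e₈}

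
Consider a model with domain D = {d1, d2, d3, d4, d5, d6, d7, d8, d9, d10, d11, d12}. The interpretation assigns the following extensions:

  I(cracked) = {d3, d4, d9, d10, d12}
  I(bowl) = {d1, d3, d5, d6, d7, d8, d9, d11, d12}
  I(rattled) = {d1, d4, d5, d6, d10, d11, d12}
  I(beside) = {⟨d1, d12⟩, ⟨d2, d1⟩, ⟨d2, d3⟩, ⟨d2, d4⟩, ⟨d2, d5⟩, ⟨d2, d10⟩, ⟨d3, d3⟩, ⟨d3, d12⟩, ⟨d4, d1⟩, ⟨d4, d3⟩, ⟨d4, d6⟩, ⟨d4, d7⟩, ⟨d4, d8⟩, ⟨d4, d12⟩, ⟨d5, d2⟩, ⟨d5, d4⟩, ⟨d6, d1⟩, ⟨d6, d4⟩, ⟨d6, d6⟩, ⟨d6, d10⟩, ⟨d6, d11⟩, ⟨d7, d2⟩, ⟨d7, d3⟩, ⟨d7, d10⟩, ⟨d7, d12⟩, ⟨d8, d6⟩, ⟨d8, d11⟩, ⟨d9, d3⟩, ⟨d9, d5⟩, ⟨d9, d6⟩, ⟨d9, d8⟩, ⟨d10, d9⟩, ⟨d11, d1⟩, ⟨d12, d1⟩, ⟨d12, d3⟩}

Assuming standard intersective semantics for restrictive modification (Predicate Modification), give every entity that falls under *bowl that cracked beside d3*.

⟦that cracked⟧ = ⟦cracked⟧ = {d3, d4, d9, d10, d12}
⟦beside d3⟧ = {x : ⟨x, d3⟩ ∈ ⟦beside⟧} = {d2, d3, d4, d7, d9, d12}
⟦bowl⟧ = {d1, d3, d5, d6, d7, d8, d9, d11, d12}
… ∩ ⟦that cracked⟧ = {d1, d3, d5, d6, d7, d8, d9, d11, d12} ∩ {d3, d4, d9, d10, d12} = {d3, d9, d12}
… ∩ ⟦beside d3⟧ = {d3, d9, d12} ∩ {d2, d3, d4, d7, d9, d12} = {d3, d9, d12}
So ⟦bowl that cracked beside d3⟧ = {d3, d9, d12}.

{d3, d9, d12}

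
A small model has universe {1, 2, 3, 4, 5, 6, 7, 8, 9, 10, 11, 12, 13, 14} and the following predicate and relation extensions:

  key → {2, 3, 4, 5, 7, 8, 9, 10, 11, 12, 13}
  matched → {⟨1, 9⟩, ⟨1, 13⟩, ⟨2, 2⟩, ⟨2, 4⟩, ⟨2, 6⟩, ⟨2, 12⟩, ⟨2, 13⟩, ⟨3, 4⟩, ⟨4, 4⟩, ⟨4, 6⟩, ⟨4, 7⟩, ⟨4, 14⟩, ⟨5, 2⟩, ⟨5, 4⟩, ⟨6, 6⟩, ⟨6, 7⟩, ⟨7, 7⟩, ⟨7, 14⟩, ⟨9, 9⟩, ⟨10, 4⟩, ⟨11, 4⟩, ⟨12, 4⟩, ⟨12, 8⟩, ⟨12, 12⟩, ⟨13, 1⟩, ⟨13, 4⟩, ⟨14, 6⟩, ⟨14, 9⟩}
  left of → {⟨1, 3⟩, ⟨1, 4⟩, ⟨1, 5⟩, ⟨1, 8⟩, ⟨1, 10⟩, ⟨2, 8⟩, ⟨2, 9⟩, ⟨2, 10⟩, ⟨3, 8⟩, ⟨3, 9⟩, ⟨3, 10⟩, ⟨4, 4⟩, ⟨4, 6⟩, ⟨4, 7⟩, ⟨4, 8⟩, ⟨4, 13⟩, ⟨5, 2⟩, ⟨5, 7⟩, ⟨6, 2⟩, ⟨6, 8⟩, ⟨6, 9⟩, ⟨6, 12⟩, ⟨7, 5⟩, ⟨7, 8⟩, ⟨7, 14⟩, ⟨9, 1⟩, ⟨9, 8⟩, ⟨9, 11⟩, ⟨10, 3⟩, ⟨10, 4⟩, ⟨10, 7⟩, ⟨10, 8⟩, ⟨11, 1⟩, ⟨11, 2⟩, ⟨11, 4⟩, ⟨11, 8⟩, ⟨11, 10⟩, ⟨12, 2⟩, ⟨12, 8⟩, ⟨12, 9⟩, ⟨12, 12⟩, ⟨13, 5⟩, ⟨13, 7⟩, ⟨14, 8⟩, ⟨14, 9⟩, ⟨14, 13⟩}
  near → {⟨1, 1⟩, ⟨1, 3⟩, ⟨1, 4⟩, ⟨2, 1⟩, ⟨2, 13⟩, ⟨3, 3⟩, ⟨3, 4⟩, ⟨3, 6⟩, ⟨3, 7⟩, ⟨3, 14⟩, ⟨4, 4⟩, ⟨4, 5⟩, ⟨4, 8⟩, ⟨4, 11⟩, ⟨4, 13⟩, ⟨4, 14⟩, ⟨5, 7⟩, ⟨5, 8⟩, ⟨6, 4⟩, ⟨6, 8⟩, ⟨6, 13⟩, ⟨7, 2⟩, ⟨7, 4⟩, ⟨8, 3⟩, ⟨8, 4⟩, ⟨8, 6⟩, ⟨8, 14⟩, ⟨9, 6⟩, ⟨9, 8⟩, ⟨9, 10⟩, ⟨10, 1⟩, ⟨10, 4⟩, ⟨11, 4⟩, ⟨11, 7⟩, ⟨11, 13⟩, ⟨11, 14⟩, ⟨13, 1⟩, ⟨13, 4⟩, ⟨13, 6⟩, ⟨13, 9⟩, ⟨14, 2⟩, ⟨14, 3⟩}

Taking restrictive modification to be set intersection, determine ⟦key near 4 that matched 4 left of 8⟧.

{3, 4, 10, 11}

⟦near 4⟧ = {x : ⟨x, 4⟩ ∈ ⟦near⟧} = {1, 3, 4, 6, 7, 8, 10, 11, 13}
⟦that matched 4⟧ = {x : ⟨x, 4⟩ ∈ ⟦matched⟧} = {2, 3, 4, 5, 10, 11, 12, 13}
⟦left of 8⟧ = {x : ⟨x, 8⟩ ∈ ⟦left of⟧} = {1, 2, 3, 4, 6, 7, 9, 10, 11, 12, 14}
⟦key⟧ = {2, 3, 4, 5, 7, 8, 9, 10, 11, 12, 13}
… ∩ ⟦near 4⟧ = {2, 3, 4, 5, 7, 8, 9, 10, 11, 12, 13} ∩ {1, 3, 4, 6, 7, 8, 10, 11, 13} = {3, 4, 7, 8, 10, 11, 13}
… ∩ ⟦that matched 4⟧ = {3, 4, 7, 8, 10, 11, 13} ∩ {2, 3, 4, 5, 10, 11, 12, 13} = {3, 4, 10, 11, 13}
… ∩ ⟦left of 8⟧ = {3, 4, 10, 11, 13} ∩ {1, 2, 3, 4, 6, 7, 9, 10, 11, 12, 14} = {3, 4, 10, 11}
So ⟦key near 4 that matched 4 left of 8⟧ = {3, 4, 10, 11}.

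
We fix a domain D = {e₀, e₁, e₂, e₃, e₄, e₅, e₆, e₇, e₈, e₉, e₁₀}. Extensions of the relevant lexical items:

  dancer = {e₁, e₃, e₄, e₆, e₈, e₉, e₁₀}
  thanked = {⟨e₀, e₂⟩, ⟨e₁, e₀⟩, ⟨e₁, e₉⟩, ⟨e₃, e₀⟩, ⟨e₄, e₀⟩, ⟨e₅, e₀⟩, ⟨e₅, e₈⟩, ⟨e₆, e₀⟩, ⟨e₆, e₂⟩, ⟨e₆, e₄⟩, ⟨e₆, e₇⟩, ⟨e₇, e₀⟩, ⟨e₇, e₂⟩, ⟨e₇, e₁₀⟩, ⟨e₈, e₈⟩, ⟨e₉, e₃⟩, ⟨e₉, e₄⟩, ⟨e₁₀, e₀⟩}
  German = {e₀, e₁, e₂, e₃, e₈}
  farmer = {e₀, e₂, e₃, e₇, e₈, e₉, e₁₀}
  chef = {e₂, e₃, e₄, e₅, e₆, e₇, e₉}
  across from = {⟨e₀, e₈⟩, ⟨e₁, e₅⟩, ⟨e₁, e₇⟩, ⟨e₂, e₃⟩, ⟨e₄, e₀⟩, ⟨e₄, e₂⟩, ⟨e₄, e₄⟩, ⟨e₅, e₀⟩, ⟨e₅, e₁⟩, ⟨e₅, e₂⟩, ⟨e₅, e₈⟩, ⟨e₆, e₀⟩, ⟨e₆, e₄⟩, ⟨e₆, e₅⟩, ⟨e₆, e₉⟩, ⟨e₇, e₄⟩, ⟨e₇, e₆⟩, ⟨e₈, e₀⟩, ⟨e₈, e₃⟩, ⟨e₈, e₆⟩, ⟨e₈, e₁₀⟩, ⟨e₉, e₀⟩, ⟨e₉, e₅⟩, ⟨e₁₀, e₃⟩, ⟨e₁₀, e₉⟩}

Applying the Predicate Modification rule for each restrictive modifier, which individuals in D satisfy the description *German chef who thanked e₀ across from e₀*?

{}

⟦who thanked e₀⟧ = {x : ⟨x, e₀⟩ ∈ ⟦thanked⟧} = {e₁, e₃, e₄, e₅, e₆, e₇, e₁₀}
⟦across from e₀⟧ = {x : ⟨x, e₀⟩ ∈ ⟦across from⟧} = {e₄, e₅, e₆, e₈, e₉}
⟦chef⟧ = {e₂, e₃, e₄, e₅, e₆, e₇, e₉}
… ∩ ⟦who thanked e₀⟧ = {e₂, e₃, e₄, e₅, e₆, e₇, e₉} ∩ {e₁, e₃, e₄, e₅, e₆, e₇, e₁₀} = {e₃, e₄, e₅, e₆, e₇}
… ∩ ⟦across from e₀⟧ = {e₃, e₄, e₅, e₆, e₇} ∩ {e₄, e₅, e₆, e₈, e₉} = {e₄, e₅, e₆}
… ∩ ⟦German⟧ = {e₄, e₅, e₆} ∩ {e₀, e₁, e₂, e₃, e₈} = ∅
So ⟦German chef who thanked e₀ across from e₀⟧ = {}.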